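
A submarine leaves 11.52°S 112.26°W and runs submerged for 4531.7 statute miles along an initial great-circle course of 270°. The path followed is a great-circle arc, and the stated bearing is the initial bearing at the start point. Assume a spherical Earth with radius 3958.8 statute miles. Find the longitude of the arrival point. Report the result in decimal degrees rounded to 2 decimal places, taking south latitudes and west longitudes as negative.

longitude -178.28°

δ = 4531.7/3958.8 = 1.144716 rad (65.5874°).
Start latitude φ₁ = -0.201062 rad; initial bearing θ = 4.712389 rad.
sin φ₂ = sin φ₁ cos δ + cos φ₁ sin δ cos θ = (-0.199710)(0.413305) + (0.979855)(0.910593)(-0.000000) = -0.082541
φ₂ = asin(-0.082541) = -0.082635 rad = -4.73°.
Δλ = atan2( sin θ sin δ cos φ₁ , cos δ − sin φ₁ sin φ₂ ) = atan2(-0.892249, 0.396821) = -1.152323 rad = -66.02°.
λ₂ = -112.26° + -66.02° = -178.28°.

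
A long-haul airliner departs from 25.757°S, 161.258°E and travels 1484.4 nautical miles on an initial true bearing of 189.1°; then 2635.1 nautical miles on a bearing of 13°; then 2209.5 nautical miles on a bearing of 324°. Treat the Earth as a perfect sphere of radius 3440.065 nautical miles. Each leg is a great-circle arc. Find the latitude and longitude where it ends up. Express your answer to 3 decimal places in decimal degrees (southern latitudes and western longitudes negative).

Apply the spherical direct solution leg by leg, carrying full precision between legs.
Leg 1: from (-25.757°, 161.258°), δ = 1484.4/3440.065 = 0.431503 rad, θ = 189.1° → φ = -50.055°, λ = 155.345°.
Leg 2: from (-50.055°, 155.345°), δ = 2635.1/3440.065 = 0.766003 rad, θ = 13° → φ = -6.824°, λ = 164.381°.
Leg 3: from (-6.824°, 164.381°), δ = 2209.5/3440.065 = 0.642284 rad, θ = 324° → φ = 22.708°, λ = 141.943°.

latitude 22.708°, longitude 141.943°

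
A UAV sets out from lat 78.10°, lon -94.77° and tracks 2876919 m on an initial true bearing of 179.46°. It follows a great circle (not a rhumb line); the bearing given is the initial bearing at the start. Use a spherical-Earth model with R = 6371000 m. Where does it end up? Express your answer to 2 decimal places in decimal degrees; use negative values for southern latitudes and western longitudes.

latitude 52.23°, longitude -94.39°

δ = 2876919/6371000 = 0.451565 rad (25.8728°).
With φ₁ = 78.10° = 1.363102 rad and θ = 179.46° = 3.132168 rad:
Destination latitude: φ₂ = arcsin( sin φ₁ cos δ + cos φ₁ sin δ cos θ ) = arcsin(0.790450) = 52.23°.
For the longitude increment, Δλ = atan2( sin θ sin δ cos φ₁, cos δ − sin φ₁ sin φ₂ ) = atan2(0.000848, 0.126303) = 0.38°.
Hence λ₂ = -94.77° + 0.38° = -94.39°.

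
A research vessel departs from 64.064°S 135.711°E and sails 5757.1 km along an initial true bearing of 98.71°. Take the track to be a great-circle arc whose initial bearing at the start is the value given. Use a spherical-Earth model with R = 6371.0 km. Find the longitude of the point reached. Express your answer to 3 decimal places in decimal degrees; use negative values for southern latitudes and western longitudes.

δ = 5757.1/6371 = 0.903642 rad (51.7748°).
With φ₁ = -64.064° = -1.118128 rad and θ = 98.71° = 1.722815 rad:
Destination latitude: φ₂ = arcsin( sin φ₁ cos δ + cos φ₁ sin δ cos θ ) = arcsin(-0.608465) = -37.479°.
Δλ = atan2( sin θ sin δ cos φ₁ , cos δ − sin φ₁ sin φ₂ ) = atan2(0.339627, 0.071571) = 1.363102 rad = 78.100°.
λ₂ = 135.711° + 78.100° = 213.811°, normalized to (−180°, 180°] → -146.189°.

longitude -146.189°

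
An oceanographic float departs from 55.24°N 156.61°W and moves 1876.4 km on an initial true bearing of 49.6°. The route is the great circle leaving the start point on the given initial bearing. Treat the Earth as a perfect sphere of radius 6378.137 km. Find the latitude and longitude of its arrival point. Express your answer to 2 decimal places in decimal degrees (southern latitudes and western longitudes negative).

latitude 63.30°, longitude -127.17°

δ = 1876.4/6378.137 = 0.294192 rad (16.8560°).
Converting: φ₁ = 0.964120 rad, θ = 0.865683 rad.
sin φ₂ = sin φ₁ cos δ + cos φ₁ sin δ cos θ = (0.821547)(0.957037) + (0.570140)(0.289967)(0.648120) = 0.893399
φ₂ = asin(0.893399) = 1.104856 rad = 63.30°.
Then Δλ = atan2(0.125899, 0.223067) = 0.513832 rad, from sin θ sin δ cos φ₁ over cos δ − sin φ₁ sin φ₂.
λ₂ = λ₁ + Δλ = -127.17°.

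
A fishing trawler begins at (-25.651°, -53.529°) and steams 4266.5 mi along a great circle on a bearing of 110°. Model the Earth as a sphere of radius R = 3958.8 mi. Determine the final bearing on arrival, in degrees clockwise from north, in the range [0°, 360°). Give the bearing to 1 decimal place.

Central angle δ = d/R = 1.077726 rad.
Converting: φ₁ = -0.447694 rad, θ = 1.919862 rad.
Destination latitude: φ₂ = arcsin( sin φ₁ cos δ + cos φ₁ sin δ cos θ ) = arcsin(-0.476488) = -28.456°.
Δλ = atan2( sin θ sin δ cos φ₁ , cos δ − sin φ₁ sin φ₂ ) = atan2(0.746182, 0.267067) = 1.227091 rad = 70.307°.
λ₂ = λ₁ + Δλ = 16.778°.
The forward bearing on arrival equals the back-azimuth from the destination plus 180°.
Back-azimuth from P₂ (-28.5°, 16.8°) to P₁ (-25.7°, -53.5°), with Δλ' = λ₁ − λ₂ = -70.3°: atan2( sin Δλ' cos φ₁ , cos φ₂ sin φ₁ − sin φ₂ cos φ₁ cos Δλ' ) = 254.5°.
Final bearing = (254.5° + 180°) mod 360° = 74.5°.

final bearing 74.5°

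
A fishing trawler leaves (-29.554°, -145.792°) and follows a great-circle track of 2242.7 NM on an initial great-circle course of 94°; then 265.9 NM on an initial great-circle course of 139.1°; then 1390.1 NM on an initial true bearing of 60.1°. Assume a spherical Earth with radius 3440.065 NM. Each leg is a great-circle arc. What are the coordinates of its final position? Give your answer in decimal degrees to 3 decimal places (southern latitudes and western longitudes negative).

latitude -15.650°, longitude -79.690°

Apply the spherical direct solution leg by leg, carrying full precision between legs.
Leg 1: from (-29.554°, -145.792°), δ = 2242.7/3440.065 = 0.651935 rad, θ = 94° → φ = -25.398°, λ = -103.725°.
Leg 2: from (-25.398°, -103.725°), δ = 265.9/3440.065 = 0.077295 rad, θ = 139.1° → φ = -28.708°, λ = -100.420°.
Leg 3: from (-28.708°, -100.420°), δ = 1390.1/3440.065 = 0.404091 rad, θ = 60.1° → φ = -15.650°, λ = -79.690°.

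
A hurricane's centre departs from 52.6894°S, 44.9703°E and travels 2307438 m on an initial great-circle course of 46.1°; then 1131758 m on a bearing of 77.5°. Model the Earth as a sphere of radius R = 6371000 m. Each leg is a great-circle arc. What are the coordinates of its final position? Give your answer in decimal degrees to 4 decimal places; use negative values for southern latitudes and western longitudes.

latitude -33.6930°, longitude 75.4554°

Apply the spherical direct solution leg by leg, carrying full precision between legs.
Leg 1: from (-52.6894°, 44.9703°), δ = 2307438/6371000 = 0.362178 rad, θ = 46.1° → φ = -36.5018°, λ = 63.4882°.
Leg 2: from (-36.5018°, 63.4882°), δ = 1131758/6371000 = 0.177642 rad, θ = 77.5° → φ = -33.6930°, λ = 75.4554°.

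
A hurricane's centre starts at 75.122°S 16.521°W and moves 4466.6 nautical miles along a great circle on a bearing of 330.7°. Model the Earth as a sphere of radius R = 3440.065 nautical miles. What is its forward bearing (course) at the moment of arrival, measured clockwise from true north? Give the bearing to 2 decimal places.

The arc subtends δ = 4466.6/3440.065 = 1.298406 rad at the centre.
With φ₁ = -75.122° = -1.311126 rad and θ = 330.7° = 5.771804 rad:
Applying the spherical law of cosines for sides, sin φ₂ = sin φ₁ cos δ + cos φ₁ sin δ cos θ = -0.044357, so φ₂ = -2.542°.
For the longitude increment, Δλ = atan2( sin θ sin δ cos φ₁, cos δ − sin φ₁ sin φ₂ ) = atan2(-0.121022, 0.226165) = -28.151°.
λ₂ = -16.521° + -28.151° = -44.672°.
The forward bearing on arrival equals the back-azimuth from the destination plus 180°.
Back-azimuth from P₂ (-2.54°, -44.67°) to P₁ (-75.12°, -16.52°), with Δλ' = λ₁ − λ₂ = 28.15°: atan2( sin Δλ' cos φ₁ , cos φ₂ sin φ₁ − sin φ₂ cos φ₁ cos Δλ' ) = 172.77°.
Final bearing = (172.77° + 180°) mod 360° = 352.77°.

final bearing 352.77°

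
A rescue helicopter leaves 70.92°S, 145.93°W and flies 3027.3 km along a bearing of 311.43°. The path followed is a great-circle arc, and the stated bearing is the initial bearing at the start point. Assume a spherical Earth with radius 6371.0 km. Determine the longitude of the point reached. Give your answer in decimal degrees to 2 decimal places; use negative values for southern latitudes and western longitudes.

Central angle δ = d/R = 0.475169 rad.
Start latitude φ₁ = -1.237788 rad; initial bearing θ = 5.435479 rad.
sin φ₂ = sin φ₁ cos δ + cos φ₁ sin δ cos θ = (-0.945063)(0.889216) + (0.326888)(0.457488)(0.661705) = -0.741409
φ₂ = asin(-0.741409) = -0.835167 rad = -47.85°.
Then Δλ = atan2(-0.112125, 0.188538) = -0.536521 rad, from sin θ sin δ cos φ₁ over cos δ − sin φ₁ sin φ₂.
Hence λ₂ = -145.93° + -30.74° = -176.67°.

longitude -176.67°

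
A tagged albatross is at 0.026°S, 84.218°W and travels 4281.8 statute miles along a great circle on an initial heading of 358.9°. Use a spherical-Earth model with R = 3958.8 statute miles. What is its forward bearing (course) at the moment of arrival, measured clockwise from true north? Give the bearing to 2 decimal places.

final bearing 357.66°

Angular distance δ = d/R = 4281.8 / 3958.8 = 1.081590 rad.
With φ₁ = -0.026° = -0.000454 rad and θ = 358.9° = 6.263987 rad:
sin φ₂ = sin φ₁ cos δ + cos φ₁ sin δ cos θ = (-0.000454)(0.469925) + (1.000000)(0.882706)(0.999816) = 0.882330
φ₂ = asin(0.882330) = 1.080791 rad = 61.925°.
Then Δλ = atan2(-0.016946, 0.470326) = -0.036014 rad, from sin θ sin δ cos φ₁ over cos δ − sin φ₁ sin φ₂.
Hence λ₂ = -84.218° + -2.063° = -86.281°.
The forward bearing on arrival equals the back-azimuth from the destination plus 180°.
Back-azimuth from P₂ (61.92°, -86.28°) to P₁ (-0.03°, -84.22°), with Δλ' = λ₁ − λ₂ = 2.06°: atan2( sin Δλ' cos φ₁ , cos φ₂ sin φ₁ − sin φ₂ cos φ₁ cos Δλ' ) = 177.66°.
Final bearing = (177.66° + 180°) mod 360° = 357.66°.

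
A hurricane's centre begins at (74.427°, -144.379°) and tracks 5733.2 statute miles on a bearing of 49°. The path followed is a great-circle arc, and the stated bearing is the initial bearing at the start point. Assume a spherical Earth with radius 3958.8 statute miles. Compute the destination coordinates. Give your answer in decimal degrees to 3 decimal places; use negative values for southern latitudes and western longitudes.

Angular distance δ = d/R = 5733.2 / 3958.8 = 1.448217 rad.
With φ₁ = 74.427° = 1.298996 rad and θ = 49° = 0.855211 rad:
Applying the spherical law of cosines for sides, sin φ₂ = sin φ₁ cos δ + cos φ₁ sin δ cos θ = 0.292592, so φ₂ = 17.013°.
Then Δλ = atan2(0.201093, -0.159578) = 2.241592 rad, from sin θ sin δ cos φ₁ over cos δ − sin φ₁ sin φ₂.
Hence λ₂ = -144.379° + 128.434° = -15.945°.

latitude 17.013°, longitude -15.945°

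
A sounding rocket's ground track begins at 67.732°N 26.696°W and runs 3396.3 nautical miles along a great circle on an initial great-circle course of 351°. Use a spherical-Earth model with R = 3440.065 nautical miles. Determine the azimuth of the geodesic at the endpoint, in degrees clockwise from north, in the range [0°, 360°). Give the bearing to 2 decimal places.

The arc subtends δ = 3396.3/3440.065 = 0.987278 rad at the centre.
With φ₁ = 67.732° = 1.182146 rad and θ = 351° = 6.126106 rad:
Applying the spherical law of cosines for sides, sin φ₂ = sin φ₁ cos δ + cos φ₁ sin δ cos θ = 0.822216, so φ₂ = 55.307°.
For the longitude increment, Δλ = atan2( sin θ sin δ cos φ₁, cos δ − sin φ₁ sin φ₂ ) = atan2(-0.049470, -0.209933) = -166.740°.
λ₂ = -26.696° + -166.740° = -193.436°, normalized to (−180°, 180°] → 166.564°.
The forward bearing on arrival equals the back-azimuth from the destination plus 180°.
Back-azimuth from P₂ (55.31°, 166.56°) to P₁ (67.73°, -26.70°), with Δλ' = λ₁ − λ₂ = -193.26°: atan2( sin Δλ' cos φ₁ , cos φ₂ sin φ₁ − sin φ₂ cos φ₁ cos Δλ' ) = 5.98°.
Final bearing = (5.98° + 180°) mod 360° = 185.98°.

final bearing 185.98°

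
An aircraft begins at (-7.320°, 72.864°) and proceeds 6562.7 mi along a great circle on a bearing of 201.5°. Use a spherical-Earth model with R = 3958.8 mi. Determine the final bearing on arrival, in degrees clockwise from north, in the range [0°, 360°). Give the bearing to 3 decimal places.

final bearing 299.668°

Central angle δ = d/R = 1.657750 rad.
Start latitude φ₁ = -0.127758 rad; initial bearing θ = 3.516838 rad.
Applying the spherical law of cosines for sides, sin φ₂ = sin φ₁ cos δ + cos φ₁ sin δ cos θ = -0.908283, so φ₂ = -65.269°.
Δλ = atan2( sin θ sin δ cos φ₁ , cos δ − sin φ₁ sin φ₂ ) = atan2(-0.362141, -0.202569) = -2.080801 rad = -119.221°.
λ₂ = λ₁ + Δλ = -46.357°.
The forward bearing on arrival equals the back-azimuth from the destination plus 180°.
Back-azimuth from P₂ (-65.269°, -46.357°) to P₁ (-7.320°, 72.864°), with Δλ' = λ₁ − λ₂ = 119.221°: atan2( sin Δλ' cos φ₁ , cos φ₂ sin φ₁ − sin φ₂ cos φ₁ cos Δλ' ) = 119.668°.
Final bearing = (119.668° + 180°) mod 360° = 299.668°.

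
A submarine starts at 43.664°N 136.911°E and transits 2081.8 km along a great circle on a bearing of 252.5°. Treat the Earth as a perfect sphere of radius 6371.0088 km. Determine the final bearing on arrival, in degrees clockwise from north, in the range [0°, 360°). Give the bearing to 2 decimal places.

final bearing 238.21°

The arc subtends δ = 2081.8/6371.0088 = 0.326761 rad at the centre.
With φ₁ = 43.664° = 0.762081 rad and θ = 252.5° = 4.406956 rad:
Destination latitude: φ₂ = arcsin( sin φ₁ cos δ + cos φ₁ sin δ cos θ ) = arcsin(0.584073) = 35.738°.
Then Δλ = atan2(-0.221449, 0.543827) = -0.386702 rad, from sin θ sin δ cos φ₁ over cos δ − sin φ₁ sin φ₂.
λ₂ = λ₁ + Δλ = 114.755°.
The forward bearing on arrival equals the back-azimuth from the destination plus 180°.
Back-azimuth from P₂ (35.74°, 114.75°) to P₁ (43.66°, 136.91°), with Δλ' = λ₁ − λ₂ = 22.16°: atan2( sin Δλ' cos φ₁ , cos φ₂ sin φ₁ − sin φ₂ cos φ₁ cos Δλ' ) = 58.21°.
Final bearing = (58.21° + 180°) mod 360° = 238.21°.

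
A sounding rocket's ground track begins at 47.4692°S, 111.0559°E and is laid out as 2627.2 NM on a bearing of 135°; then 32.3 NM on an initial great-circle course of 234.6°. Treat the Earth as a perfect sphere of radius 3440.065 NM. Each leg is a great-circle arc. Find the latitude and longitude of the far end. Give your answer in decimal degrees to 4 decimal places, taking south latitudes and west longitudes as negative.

latitude -59.9456°, longitude -174.4731°

Apply the spherical direct solution leg by leg, carrying full precision between legs.
Leg 1: from (-47.4692°, 111.0559°), δ = 2627.2/3440.065 = 0.763706 rad, θ = 135° → φ = -59.6369°, λ = -173.5975°.
Leg 2: from (-59.6369°, -173.5975°), δ = 32.3/3440.065 = 0.009389 rad, θ = 234.6° → φ = -59.9456°, λ = -174.4731°.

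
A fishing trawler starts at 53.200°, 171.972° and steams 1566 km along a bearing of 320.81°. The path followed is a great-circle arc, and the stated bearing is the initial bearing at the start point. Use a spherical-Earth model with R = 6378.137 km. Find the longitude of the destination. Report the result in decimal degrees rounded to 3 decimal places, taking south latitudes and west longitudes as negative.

longitude 152.324°

δ = 1566/6378.137 = 0.245526 rad (14.0676°).
Start latitude φ₁ = 0.928515 rad; initial bearing θ = 5.599191 rad.
sin φ₂ = sin φ₁ cos δ + cos φ₁ sin δ cos θ = (0.800731)(0.970010) + (0.599024)(0.243067)(0.775055) = 0.889567
φ₂ = asin(0.889567) = 1.096397 rad = 62.819°.
For the longitude increment, Δλ = atan2( sin θ sin δ cos φ₁, cos δ − sin φ₁ sin φ₂ ) = atan2(-0.092006, 0.257705) = -19.648°.
Hence λ₂ = 171.972° + -19.648° = 152.324°.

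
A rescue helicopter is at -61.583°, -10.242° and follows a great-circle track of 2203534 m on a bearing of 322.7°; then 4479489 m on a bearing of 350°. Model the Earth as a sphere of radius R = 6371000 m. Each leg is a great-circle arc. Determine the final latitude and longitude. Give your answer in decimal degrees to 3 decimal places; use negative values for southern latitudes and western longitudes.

Apply the spherical direct solution leg by leg, carrying full precision between legs.
Leg 1: from (-61.583°, -10.242°), δ = 2203534/6371000 = 0.345869 rad, θ = 322.7° → φ = -44.354°, λ = -26.939°.
Leg 2: from (-44.354°, -26.939°), δ = 4479489/6371000 = 0.703106 rad, θ = 350° → φ = -4.472°, λ = -33.406°.

latitude -4.472°, longitude -33.406°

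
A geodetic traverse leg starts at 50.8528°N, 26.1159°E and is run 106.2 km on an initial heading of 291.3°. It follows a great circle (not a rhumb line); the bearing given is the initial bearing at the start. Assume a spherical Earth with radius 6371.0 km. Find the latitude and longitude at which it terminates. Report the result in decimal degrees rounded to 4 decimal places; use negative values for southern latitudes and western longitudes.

The arc subtends δ = 106.2/6371 = 0.016669 rad at the centre.
Start latitude φ₁ = 0.887549 rad; initial bearing θ = 5.084144 rad.
Applying the spherical law of cosines for sides, sin φ₂ = sin φ₁ cos δ + cos φ₁ sin δ cos θ = 0.779241, so φ₂ = 51.1912°.
Δλ = atan2( sin θ sin δ cos φ₁ , cos δ − sin φ₁ sin φ₂ ) = atan2(-0.009804, 0.395539) = -0.024782 rad = -1.4199°.
λ₂ = 26.1159° + -1.4199° = 24.6960°.

latitude 51.1912°, longitude 24.6960°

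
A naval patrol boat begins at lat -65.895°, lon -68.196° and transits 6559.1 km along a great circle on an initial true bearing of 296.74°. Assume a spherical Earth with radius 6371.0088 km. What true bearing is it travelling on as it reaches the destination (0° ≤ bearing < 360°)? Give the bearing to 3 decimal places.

Angular distance δ = d/R = 6559.1 / 6371.0088 = 1.029523 rad.
Start latitude φ₁ = -1.150085 rad; initial bearing θ = 5.179090 rad.
Destination latitude: φ₂ = arcsin( sin φ₁ cos δ + cos φ₁ sin δ cos θ ) = arcsin(-0.312806) = -18.228°.
Δλ = atan2( sin θ sin δ cos φ₁ , cos δ − sin φ₁ sin φ₂ ) = atan2(-0.312596, 0.229699) = -0.937088 rad = -53.691°.
λ₂ = λ₁ + Δλ = -121.887°.
The forward bearing on arrival equals the back-azimuth from the destination plus 180°.
Back-azimuth from P₂ (-18.228°, -121.887°) to P₁ (-65.895°, -68.196°), with Δλ' = λ₁ − λ₂ = 53.691°: atan2( sin Δλ' cos φ₁ , cos φ₂ sin φ₁ − sin φ₂ cos φ₁ cos Δλ' ) = 157.418°.
Final bearing = (157.418° + 180°) mod 360° = 337.418°.

final bearing 337.418°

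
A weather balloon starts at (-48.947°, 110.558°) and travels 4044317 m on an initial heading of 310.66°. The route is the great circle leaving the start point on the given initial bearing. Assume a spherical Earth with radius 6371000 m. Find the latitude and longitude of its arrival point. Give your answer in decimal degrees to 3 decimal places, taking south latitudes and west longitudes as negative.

The arc subtends δ = 4044317/6371000 = 0.634801 rad at the centre.
Start latitude φ₁ = -0.854286 rad; initial bearing θ = 5.422040 rad.
Destination latitude: φ₂ = arcsin( sin φ₁ cos δ + cos φ₁ sin δ cos θ ) = arcsin(-0.353430) = -20.697°.
Then Δλ = atan2(-0.295446, 0.538667) = -0.501673 rad, from sin θ sin δ cos φ₁ over cos δ − sin φ₁ sin φ₂.
λ₂ = λ₁ + Δλ = 81.814°.

latitude -20.697°, longitude 81.814°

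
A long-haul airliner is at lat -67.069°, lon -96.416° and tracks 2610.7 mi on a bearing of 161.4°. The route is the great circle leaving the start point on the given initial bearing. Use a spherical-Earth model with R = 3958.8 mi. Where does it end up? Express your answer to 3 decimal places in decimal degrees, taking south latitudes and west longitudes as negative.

latitude -72.576°, longitude 42.844°

The arc subtends δ = 2610.7/3958.8 = 0.659468 rad at the centre.
With φ₁ = -67.069° = -1.170575 rad and θ = 161.4° = 2.816961 rad:
Destination latitude: φ₂ = arcsin( sin φ₁ cos δ + cos φ₁ sin δ cos θ ) = arcsin(-0.954115) = -72.576°.
For the longitude increment, Δλ = atan2( sin θ sin δ cos φ₁, cos δ − sin φ₁ sin φ₂ ) = atan2(0.076142, -0.088397) = 139.260°.
λ₂ = λ₁ + Δλ = 42.844°.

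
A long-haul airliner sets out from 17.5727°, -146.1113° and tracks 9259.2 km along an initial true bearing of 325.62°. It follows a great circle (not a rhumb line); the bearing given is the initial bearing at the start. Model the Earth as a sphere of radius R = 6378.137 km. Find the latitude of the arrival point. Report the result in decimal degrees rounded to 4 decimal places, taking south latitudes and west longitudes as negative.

δ = 9259.2/6378.137 = 1.451709 rad (83.1768°).
With φ₁ = 17.5727° = 0.306701 rad and θ = 325.62° = 5.683141 rad:
sin φ₂ = sin φ₁ cos δ + cos φ₁ sin δ cos θ = (0.301916)(0.118806) + (0.953335)(0.992918)(0.825311) = 0.817094
φ₂ = asin(0.817094) = 0.956352 rad = 54.7950°.
For the longitude increment, Δλ = atan2( sin θ sin δ cos φ₁, cos δ − sin φ₁ sin φ₂ ) = atan2(-0.534515, -0.127888) = -103.4556°.
λ₂ = -146.1113° + -103.4556° = -249.5669°, normalized to (−180°, 180°] → 110.4331°.

latitude 54.7950°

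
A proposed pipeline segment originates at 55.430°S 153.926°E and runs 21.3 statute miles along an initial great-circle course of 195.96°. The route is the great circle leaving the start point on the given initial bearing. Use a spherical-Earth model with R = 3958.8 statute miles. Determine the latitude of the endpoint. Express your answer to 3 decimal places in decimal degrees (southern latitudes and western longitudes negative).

latitude -55.726°

δ = 21.3/3958.8 = 0.005380 rad (0.3083°).
With φ₁ = -55.430° = -0.967436 rad and θ = 195.96° = 3.420147 rad:
sin φ₂ = sin φ₁ cos δ + cos φ₁ sin δ cos θ = (-0.823434)(0.999986) + (0.567413)(0.005380)(-0.961454) = -0.826357
φ₂ = asin(-0.826357) = -0.972607 rad = -55.726°.
For the longitude increment, Δλ = atan2( sin θ sin δ cos φ₁, cos δ − sin φ₁ sin φ₂ ) = atan2(-0.000839, 0.319536) = -0.151°.
Hence λ₂ = 153.926° + -0.151° = 153.775°.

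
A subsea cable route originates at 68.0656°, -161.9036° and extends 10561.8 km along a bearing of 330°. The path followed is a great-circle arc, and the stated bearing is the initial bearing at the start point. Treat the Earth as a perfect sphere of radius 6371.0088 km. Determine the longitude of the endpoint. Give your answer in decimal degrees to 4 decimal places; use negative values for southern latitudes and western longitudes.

Central angle δ = d/R = 1.657791 rad.
With φ₁ = 68.0656° = 1.187969 rad and θ = 330° = 5.759587 rad:
Applying the spherical law of cosines for sides, sin φ₂ = sin φ₁ cos δ + cos φ₁ sin δ cos θ = 0.241680, so φ₂ = 13.9857°.
Then Δλ = atan2(-0.186066, -0.311071) = -2.602536 rad, from sin θ sin δ cos φ₁ over cos δ − sin φ₁ sin φ₂.
λ₂ = -161.9036° + -149.1144° = -311.0180°, normalized to (−180°, 180°] → 48.9820°.

longitude 48.9820°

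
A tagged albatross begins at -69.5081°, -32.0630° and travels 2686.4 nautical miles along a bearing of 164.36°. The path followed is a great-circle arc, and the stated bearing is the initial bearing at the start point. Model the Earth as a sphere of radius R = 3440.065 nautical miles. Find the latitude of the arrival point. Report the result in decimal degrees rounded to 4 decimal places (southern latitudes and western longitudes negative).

latitude -64.5058°

Angular distance δ = d/R = 2686.4 / 3440.065 = 0.780915 rad.
With φ₁ = -69.5081° = -1.213145 rad and θ = 164.36° = 2.868623 rad:
sin φ₂ = sin φ₁ cos δ + cos φ₁ sin δ cos θ = (-0.936722)(0.710269) + (0.350075)(0.703930)(-0.962975) = -0.902629
φ₂ = asin(-0.902629) = -1.125839 rad = -64.5058°.
Δλ = atan2( sin θ sin δ cos φ₁ , cos δ − sin φ₁ sin φ₂ ) = atan2(0.066435, -0.135243) = 2.684986 rad = 153.8384°.
λ₂ = λ₁ + Δλ = 121.7754°.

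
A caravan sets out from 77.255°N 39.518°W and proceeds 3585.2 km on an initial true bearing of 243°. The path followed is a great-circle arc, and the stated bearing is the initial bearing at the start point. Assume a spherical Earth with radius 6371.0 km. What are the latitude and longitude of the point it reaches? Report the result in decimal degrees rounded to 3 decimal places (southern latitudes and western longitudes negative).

latitude 50.491°, longitude -87.865°

δ = 3585.2/6371 = 0.562737 rad (32.2425°).
With φ₁ = 77.255° = 1.348354 rad and θ = 243° = 4.241150 rad:
Destination latitude: φ₂ = arcsin( sin φ₁ cos δ + cos φ₁ sin δ cos θ ) = arcsin(0.771525) = 50.491°.
Then Δλ = atan2(-0.104869, 0.093282) = -0.843809 rad, from sin θ sin δ cos φ₁ over cos δ − sin φ₁ sin φ₂.
λ₂ = λ₁ + Δλ = -87.865°.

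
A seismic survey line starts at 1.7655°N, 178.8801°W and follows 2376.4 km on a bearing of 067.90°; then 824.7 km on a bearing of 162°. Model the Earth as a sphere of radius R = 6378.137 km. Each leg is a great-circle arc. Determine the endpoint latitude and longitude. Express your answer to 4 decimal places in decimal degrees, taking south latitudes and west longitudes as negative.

latitude 2.4797°, longitude -156.5956°

Apply the spherical direct solution leg by leg, carrying full precision between legs.
Leg 1: from (1.7655°, -178.8801°), δ = 2376.4/6378.137 = 0.372585 rad, θ = 67.9° → φ = 9.5312°, λ = -158.8813°.
Leg 2: from (9.5312°, -158.8813°), δ = 824.7/6378.137 = 0.129301 rad, θ = 162° → φ = 2.4797°, λ = -156.5956°.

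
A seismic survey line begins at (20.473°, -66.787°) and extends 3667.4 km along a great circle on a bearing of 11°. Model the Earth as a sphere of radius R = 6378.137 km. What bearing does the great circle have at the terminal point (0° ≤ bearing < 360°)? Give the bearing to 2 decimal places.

δ = 3667.4/6378.137 = 0.574995 rad (32.9448°).
Start latitude φ₁ = 0.357321 rad; initial bearing θ = 0.191986 rad.
Destination latitude: φ₂ = arcsin( sin φ₁ cos δ + cos φ₁ sin δ cos θ ) = arcsin(0.793642) = 52.527°.
Then Δλ = atan2(0.097214, 0.561606) = 0.171401 rad, from sin θ sin δ cos φ₁ over cos δ − sin φ₁ sin φ₂.
λ₂ = -66.787° + 9.821° = -56.966°.
The forward bearing on arrival equals the back-azimuth from the destination plus 180°.
Back-azimuth from P₂ (52.53°, -56.97°) to P₁ (20.47°, -66.79°), with Δλ' = λ₁ − λ₂ = -9.82°: atan2( sin Δλ' cos φ₁ , cos φ₂ sin φ₁ − sin φ₂ cos φ₁ cos Δλ' ) = 197.09°.
Final bearing = (197.09° + 180°) mod 360° = 17.09°.

final bearing 17.09°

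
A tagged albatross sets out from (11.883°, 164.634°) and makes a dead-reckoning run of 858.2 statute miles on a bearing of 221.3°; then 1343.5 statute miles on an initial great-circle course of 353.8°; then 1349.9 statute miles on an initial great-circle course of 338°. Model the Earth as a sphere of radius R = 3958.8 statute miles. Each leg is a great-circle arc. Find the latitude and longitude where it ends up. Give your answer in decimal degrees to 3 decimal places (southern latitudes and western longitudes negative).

Apply the spherical direct solution leg by leg, carrying full precision between legs.
Leg 1: from (11.883°, 164.634°), δ = 858.2/3958.8 = 0.216783 rad, θ = 221.3° → φ = 2.463°, λ = 156.465°.
Leg 2: from (2.463°, 156.465°), δ = 1343.5/3958.8 = 0.339371 rad, θ = 353.8° → φ = 21.787°, λ = 154.246°.
Leg 3: from (21.787°, 154.246°), δ = 1349.9/3958.8 = 0.340987 rad, θ = 338° → φ = 39.621°, λ = 144.886°.

latitude 39.621°, longitude 144.886°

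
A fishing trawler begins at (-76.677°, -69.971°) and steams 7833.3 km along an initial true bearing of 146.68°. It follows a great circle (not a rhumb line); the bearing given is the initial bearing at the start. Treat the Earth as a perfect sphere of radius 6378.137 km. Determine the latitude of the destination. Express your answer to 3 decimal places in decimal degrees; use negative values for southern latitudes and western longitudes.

latitude -30.551°

Central angle δ = d/R = 1.228149 rad.
With φ₁ = -76.677° = -1.338266 rad and θ = 146.68° = 2.560049 rad:
sin φ₂ = sin φ₁ cos δ + cos φ₁ sin δ cos θ = (-0.973086)(0.335982) + (0.230440)(0.941868)(-0.835616) = -0.508305
φ₂ = asin(-0.508305) = -0.533216 rad = -30.551°.
Then Δλ = atan2(0.119226, -0.158643) = 2.497110 rad, from sin θ sin δ cos φ₁ over cos δ − sin φ₁ sin φ₂.
Hence λ₂ = -69.971° + 143.074° = 73.103°.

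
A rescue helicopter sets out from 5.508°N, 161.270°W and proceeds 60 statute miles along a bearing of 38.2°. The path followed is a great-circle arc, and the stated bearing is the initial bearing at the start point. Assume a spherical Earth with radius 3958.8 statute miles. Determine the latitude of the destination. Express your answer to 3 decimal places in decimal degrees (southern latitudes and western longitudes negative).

Angular distance δ = d/R = 60 / 3958.8 = 0.015156 rad.
With φ₁ = 5.508° = 0.096133 rad and θ = 38.2° = 0.666716 rad:
Destination latitude: φ₂ = arcsin( sin φ₁ cos δ + cos φ₁ sin δ cos θ ) = arcsin(0.107829) = 6.190°.
For the longitude increment, Δλ = atan2( sin θ sin δ cos φ₁, cos δ − sin φ₁ sin φ₂ ) = atan2(0.009329, 0.989535) = 0.540°.
λ₂ = -161.270° + 0.540° = -160.730°.

latitude 6.190°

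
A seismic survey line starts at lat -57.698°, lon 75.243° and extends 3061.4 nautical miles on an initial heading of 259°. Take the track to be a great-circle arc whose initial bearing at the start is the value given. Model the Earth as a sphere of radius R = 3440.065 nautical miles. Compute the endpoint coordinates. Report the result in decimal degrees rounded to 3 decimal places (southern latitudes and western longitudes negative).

latitude -37.682°, longitude 0.710°

Central angle δ = d/R = 0.889925 rad.
Converting: φ₁ = -1.007020 rad, θ = 4.520403 rad.
sin φ₂ = sin φ₁ cos δ + cos φ₁ sin δ cos θ = (-0.845243)(0.629470) + (0.534382)(0.777025)(-0.190809) = -0.611285
φ₂ = asin(-0.611285) = -0.657683 rad = -37.682°.
For the longitude increment, Δλ = atan2( sin θ sin δ cos φ₁, cos δ − sin φ₁ sin φ₂ ) = atan2(-0.407599, 0.112786) = -74.533°.
Hence λ₂ = 75.243° + -74.533° = 0.710°.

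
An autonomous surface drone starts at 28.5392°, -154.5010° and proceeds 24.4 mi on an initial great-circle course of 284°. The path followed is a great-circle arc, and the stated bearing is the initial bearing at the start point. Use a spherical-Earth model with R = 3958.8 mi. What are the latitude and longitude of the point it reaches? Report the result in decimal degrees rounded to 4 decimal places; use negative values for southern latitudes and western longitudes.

Angular distance δ = d/R = 24.4 / 3958.8 = 0.006163 rad.
Start latitude φ₁ = 0.498103 rad; initial bearing θ = 4.956735 rad.
Destination latitude: φ₂ = arcsin( sin φ₁ cos δ + cos φ₁ sin δ cos θ ) = arcsin(0.479061) = 28.6241°.
Δλ = atan2( sin θ sin δ cos φ₁ , cos δ − sin φ₁ sin φ₂ ) = atan2(-0.005254, 0.771105) = -0.006813 rad = -0.3904°.
λ₂ = λ₁ + Δλ = -154.8914°.

latitude 28.6241°, longitude -154.8914°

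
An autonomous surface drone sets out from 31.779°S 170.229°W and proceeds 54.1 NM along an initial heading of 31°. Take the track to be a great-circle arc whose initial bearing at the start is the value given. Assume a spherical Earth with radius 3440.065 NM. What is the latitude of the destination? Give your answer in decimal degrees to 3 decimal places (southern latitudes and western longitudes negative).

Angular distance δ = d/R = 54.1 / 3440.065 = 0.015726 rad.
Start latitude φ₁ = -0.554648 rad; initial bearing θ = 0.541052 rad.
sin φ₂ = sin φ₁ cos δ + cos φ₁ sin δ cos θ = (-0.526644)(0.999876) + (0.850086)(0.015726)(0.857167) = -0.515120
φ₂ = asin(-0.515120) = -0.541148 rad = -31.005°.
Then Δλ = atan2(0.006885, 0.728591) = 0.009450 rad, from sin θ sin δ cos φ₁ over cos δ − sin φ₁ sin φ₂.
λ₂ = λ₁ + Δλ = -169.688°.

latitude -31.005°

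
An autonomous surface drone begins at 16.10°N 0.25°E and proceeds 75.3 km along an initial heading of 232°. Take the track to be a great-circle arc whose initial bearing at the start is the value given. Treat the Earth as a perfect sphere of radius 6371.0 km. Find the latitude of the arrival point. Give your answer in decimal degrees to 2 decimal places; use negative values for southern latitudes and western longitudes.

latitude 15.68°

Central angle δ = d/R = 0.011819 rad.
Start latitude φ₁ = 0.280998 rad; initial bearing θ = 4.049164 rad.
Destination latitude: φ₂ = arcsin( sin φ₁ cos δ + cos φ₁ sin δ cos θ ) = arcsin(0.270304) = 15.68°.
For the longitude increment, Δλ = atan2( sin θ sin δ cos φ₁, cos δ − sin φ₁ sin φ₂ ) = atan2(-0.008948, 0.924971) = -0.55°.
Hence λ₂ = 0.25° + -0.55° = -0.30°.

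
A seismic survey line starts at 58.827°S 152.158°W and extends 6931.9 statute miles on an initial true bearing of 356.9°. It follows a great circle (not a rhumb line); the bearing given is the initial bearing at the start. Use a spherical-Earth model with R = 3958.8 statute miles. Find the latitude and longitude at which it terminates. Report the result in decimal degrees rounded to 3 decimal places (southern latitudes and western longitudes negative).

Central angle δ = d/R = 1.751010 rad.
Start latitude φ₁ = -1.026725 rad; initial bearing θ = 6.229080 rad.
sin φ₂ = sin φ₁ cos δ + cos φ₁ sin δ cos θ = (-0.855608)(-0.179240) + (0.517624)(0.983805)(0.998537) = 0.661855
φ₂ = asin(0.661855) = 0.723291 rad = 41.442°.
For the longitude increment, Δλ = atan2( sin θ sin δ cos φ₁, cos δ − sin φ₁ sin φ₂ ) = atan2(-0.027539, 0.387049) = -4.070°.
λ₂ = -152.158° + -4.070° = -156.228°.

latitude 41.442°, longitude -156.228°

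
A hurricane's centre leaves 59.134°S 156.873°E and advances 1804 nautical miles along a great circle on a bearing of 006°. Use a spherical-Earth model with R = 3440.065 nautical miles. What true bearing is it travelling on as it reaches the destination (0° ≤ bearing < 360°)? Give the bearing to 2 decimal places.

Angular distance δ = d/R = 1804 / 3440.065 = 0.524409 rad.
Converting: φ₁ = -1.032083 rad, θ = 0.104720 rad.
Applying the spherical law of cosines for sides, sin φ₂ = sin φ₁ cos δ + cos φ₁ sin δ cos θ = -0.487553, so φ₂ = -29.180°.
Δλ = atan2( sin θ sin δ cos φ₁ , cos δ − sin φ₁ sin φ₂ ) = atan2(0.026851, 0.447119) = 0.059981 rad = 3.437°.
λ₂ = λ₁ + Δλ = 160.310°.
The forward bearing on arrival equals the back-azimuth from the destination plus 180°.
Back-azimuth from P₂ (-29.18°, 160.31°) to P₁ (-59.13°, 156.87°), with Δλ' = λ₁ − λ₂ = -3.44°: atan2( sin Δλ' cos φ₁ , cos φ₂ sin φ₁ − sin φ₂ cos φ₁ cos Δλ' ) = 183.52°.
Final bearing = (183.52° + 180°) mod 360° = 3.52°.

final bearing 3.52°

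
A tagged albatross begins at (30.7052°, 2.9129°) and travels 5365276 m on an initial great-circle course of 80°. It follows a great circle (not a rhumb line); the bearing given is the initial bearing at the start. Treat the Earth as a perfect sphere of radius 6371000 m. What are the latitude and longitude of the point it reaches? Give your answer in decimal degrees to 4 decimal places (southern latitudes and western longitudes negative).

latitude 26.8333°, longitude 58.3391°

δ = 5365276/6371000 = 0.842140 rad (48.2511°).
With φ₁ = 30.7052° = 0.535907 rad and θ = 80° = 1.396263 rad:
sin φ₂ = sin φ₁ cos δ + cos φ₁ sin δ cos θ = (0.510621)(0.665868) + (0.859806)(0.746070)(0.173648) = 0.451397
φ₂ = asin(0.451397) = 0.468330 rad = 26.8333°.
Δλ = atan2( sin θ sin δ cos φ₁ , cos δ − sin φ₁ sin φ₂ ) = atan2(0.631730, 0.435375) = 0.967370 rad = 55.4262°.
λ₂ = λ₁ + Δλ = 58.3391°.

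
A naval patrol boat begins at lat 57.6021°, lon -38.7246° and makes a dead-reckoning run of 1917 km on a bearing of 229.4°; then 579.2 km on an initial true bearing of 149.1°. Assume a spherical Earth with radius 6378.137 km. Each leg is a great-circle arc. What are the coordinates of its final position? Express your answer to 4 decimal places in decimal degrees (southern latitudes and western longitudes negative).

Apply the spherical direct solution leg by leg, carrying full precision between legs.
Leg 1: from (57.6021°, -38.7246°), δ = 1917/6378.137 = 0.300558 rad, θ = 229.4° → φ = 44.6898°, λ = -57.1571°.
Leg 2: from (44.6898°, -57.1571°), δ = 579.2/6378.137 = 0.090810 rad, θ = 149.1° → φ = 40.1695°, λ = -53.6630°.

latitude 40.1695°, longitude -53.6630°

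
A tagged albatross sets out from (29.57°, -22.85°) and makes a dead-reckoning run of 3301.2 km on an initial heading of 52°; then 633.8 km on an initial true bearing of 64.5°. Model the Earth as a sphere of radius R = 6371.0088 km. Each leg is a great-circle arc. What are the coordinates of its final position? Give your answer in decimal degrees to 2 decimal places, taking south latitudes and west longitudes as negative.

Apply the spherical direct solution leg by leg, carrying full precision between legs.
Leg 1: from (29.57°, -22.85°), δ = 3301.2/6371.0088 = 0.518160 rad, θ = 52° → φ = 43.94°, λ = 9.97°.
Leg 2: from (43.94°, 9.97°), δ = 633.8/6371.0088 = 0.099482 rad, θ = 64.5° → φ = 46.16°, λ = 17.41°.

latitude 46.16°, longitude 17.41°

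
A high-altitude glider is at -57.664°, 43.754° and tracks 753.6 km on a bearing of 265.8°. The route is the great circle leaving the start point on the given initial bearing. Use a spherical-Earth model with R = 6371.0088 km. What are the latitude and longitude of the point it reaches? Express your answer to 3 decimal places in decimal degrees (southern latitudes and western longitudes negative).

δ = 753.6/6371.0088 = 0.118286 rad (6.7773°).
Start latitude φ₁ = -1.006427 rad; initial bearing θ = 4.639085 rad.
Destination latitude: φ₂ = arcsin( sin φ₁ cos δ + cos φ₁ sin δ cos θ ) = arcsin(-0.843645) = -57.527°.
Δλ = atan2( sin θ sin δ cos φ₁ , cos δ − sin φ₁ sin φ₂ ) = atan2(-0.062952, 0.280195) = -0.221003 rad = -12.663°.
λ₂ = 43.754° + -12.663° = 31.091°.

latitude -57.527°, longitude 31.091°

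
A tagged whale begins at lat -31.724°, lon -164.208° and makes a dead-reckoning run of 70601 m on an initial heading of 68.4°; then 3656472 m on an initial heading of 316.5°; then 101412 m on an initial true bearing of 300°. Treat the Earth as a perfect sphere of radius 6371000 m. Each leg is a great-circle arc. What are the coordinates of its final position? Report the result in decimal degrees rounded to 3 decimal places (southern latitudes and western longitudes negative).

Apply the spherical direct solution leg by leg, carrying full precision between legs.
Leg 1: from (-31.724°, -164.208°), δ = 70601/6371000 = 0.011082 rad, θ = 68.4° → φ = -31.488°, λ = -163.516°.
Leg 2: from (-31.488°, -163.516°), δ = 3656472/6371000 = 0.573924 rad, θ = 316.5° → φ = -5.900°, λ = 174.415°.
Leg 3: from (-5.900°, 174.415°), δ = 101412/6371000 = 0.015918 rad, θ = 300° → φ = -5.444°, λ = 173.622°.

latitude -5.444°, longitude 173.622°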